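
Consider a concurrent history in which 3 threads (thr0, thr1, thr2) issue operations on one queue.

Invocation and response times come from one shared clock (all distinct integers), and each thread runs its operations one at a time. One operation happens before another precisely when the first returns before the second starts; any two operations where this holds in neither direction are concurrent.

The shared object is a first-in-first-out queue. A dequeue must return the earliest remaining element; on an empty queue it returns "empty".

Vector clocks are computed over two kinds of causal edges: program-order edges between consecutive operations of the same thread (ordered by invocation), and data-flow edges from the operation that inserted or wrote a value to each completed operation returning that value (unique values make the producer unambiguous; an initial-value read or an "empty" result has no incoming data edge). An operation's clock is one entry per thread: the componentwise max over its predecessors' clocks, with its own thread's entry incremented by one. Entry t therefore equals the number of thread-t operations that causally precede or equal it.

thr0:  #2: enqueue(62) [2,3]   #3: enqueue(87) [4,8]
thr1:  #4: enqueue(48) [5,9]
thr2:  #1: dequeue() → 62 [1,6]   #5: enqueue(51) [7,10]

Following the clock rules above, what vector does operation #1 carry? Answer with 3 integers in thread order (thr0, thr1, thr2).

no predecessors for #4 (invoked 5): thr1 increments from zero → (0, 1, 0)
no predecessors for #2 (invoked 2): thr0 increments from zero → (1, 0, 0)
#1, invoked 1, takes VC(#2)=(1, 0, 0) under max, adds 1 for thr2 → (1, 0, 1)
#3, invoked 4, takes VC(#2)=(1, 0, 0) under max, adds 1 for thr0 → (2, 0, 0)
#5, invoked 7, takes VC(#1)=(1, 0, 1) under max, adds 1 for thr2 → (1, 0, 2)
target: VC(#1) = (1, 0, 1)

(1, 0, 1)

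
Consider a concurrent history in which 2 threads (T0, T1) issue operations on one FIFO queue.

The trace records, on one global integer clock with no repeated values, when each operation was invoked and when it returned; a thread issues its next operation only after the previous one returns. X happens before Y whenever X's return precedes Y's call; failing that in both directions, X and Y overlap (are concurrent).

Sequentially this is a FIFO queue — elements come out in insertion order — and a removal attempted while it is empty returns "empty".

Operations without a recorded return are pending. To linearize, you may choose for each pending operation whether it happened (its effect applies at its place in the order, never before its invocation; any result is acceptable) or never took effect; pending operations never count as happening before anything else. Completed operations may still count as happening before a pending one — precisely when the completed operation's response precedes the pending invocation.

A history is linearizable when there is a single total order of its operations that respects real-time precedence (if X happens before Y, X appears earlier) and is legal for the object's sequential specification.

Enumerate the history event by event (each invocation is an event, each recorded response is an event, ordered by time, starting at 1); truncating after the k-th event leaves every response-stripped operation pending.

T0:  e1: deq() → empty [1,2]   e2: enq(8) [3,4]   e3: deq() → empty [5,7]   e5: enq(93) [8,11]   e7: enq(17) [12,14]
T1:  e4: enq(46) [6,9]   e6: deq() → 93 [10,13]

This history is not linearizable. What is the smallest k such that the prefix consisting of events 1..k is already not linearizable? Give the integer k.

one valid order for events 1..6 is e1, e2:
step 1: e1 deq() → empty — queue <>
step 2: e2 enq(8) — queue <8>
adding event 7 (e3 responds at 7) leaves no legal real-time order
no escape via the 1 pending operation (e4): every completion choice fails
one such order, e1, e2, e3 (pending dropped), breaks at step 3 where e3 deq() → empty is illegal

7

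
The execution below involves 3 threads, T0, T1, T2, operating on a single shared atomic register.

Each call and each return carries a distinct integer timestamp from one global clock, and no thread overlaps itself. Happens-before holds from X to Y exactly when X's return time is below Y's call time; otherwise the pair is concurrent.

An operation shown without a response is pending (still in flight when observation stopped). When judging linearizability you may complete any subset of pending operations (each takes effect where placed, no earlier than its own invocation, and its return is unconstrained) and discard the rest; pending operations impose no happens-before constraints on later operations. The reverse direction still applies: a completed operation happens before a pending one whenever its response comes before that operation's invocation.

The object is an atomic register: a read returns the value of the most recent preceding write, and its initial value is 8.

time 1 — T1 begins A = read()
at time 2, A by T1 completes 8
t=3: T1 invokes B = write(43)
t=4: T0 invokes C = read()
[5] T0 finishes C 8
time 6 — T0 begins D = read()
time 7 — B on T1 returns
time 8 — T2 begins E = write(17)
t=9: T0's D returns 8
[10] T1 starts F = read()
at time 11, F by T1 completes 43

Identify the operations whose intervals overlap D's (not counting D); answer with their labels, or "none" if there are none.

B, E

D runs from 6 to 9; window-overlapping ops are concurrent
A [1,2]: before
B [3,7]: concurrent
C [4,5]: before
E [8,…): concurrent
F [10,11]: after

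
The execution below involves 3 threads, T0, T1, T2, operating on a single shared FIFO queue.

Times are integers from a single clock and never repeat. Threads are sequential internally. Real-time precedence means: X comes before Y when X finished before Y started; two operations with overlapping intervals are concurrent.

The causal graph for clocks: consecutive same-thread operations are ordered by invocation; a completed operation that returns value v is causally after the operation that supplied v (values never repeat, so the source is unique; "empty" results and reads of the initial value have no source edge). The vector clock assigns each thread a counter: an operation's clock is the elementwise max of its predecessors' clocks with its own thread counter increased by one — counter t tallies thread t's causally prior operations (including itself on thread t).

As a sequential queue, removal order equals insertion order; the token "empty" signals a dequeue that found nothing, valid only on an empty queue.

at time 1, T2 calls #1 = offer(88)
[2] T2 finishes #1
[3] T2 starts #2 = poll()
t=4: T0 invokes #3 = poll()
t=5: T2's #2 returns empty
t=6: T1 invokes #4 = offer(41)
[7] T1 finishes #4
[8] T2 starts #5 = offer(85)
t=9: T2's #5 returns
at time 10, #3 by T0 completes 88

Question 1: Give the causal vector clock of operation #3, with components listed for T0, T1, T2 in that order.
Answer: (1, 0, 1)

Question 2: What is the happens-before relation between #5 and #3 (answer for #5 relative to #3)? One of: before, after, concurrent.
Answer: concurrent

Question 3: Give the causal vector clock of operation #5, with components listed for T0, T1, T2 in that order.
Answer: (0, 0, 3)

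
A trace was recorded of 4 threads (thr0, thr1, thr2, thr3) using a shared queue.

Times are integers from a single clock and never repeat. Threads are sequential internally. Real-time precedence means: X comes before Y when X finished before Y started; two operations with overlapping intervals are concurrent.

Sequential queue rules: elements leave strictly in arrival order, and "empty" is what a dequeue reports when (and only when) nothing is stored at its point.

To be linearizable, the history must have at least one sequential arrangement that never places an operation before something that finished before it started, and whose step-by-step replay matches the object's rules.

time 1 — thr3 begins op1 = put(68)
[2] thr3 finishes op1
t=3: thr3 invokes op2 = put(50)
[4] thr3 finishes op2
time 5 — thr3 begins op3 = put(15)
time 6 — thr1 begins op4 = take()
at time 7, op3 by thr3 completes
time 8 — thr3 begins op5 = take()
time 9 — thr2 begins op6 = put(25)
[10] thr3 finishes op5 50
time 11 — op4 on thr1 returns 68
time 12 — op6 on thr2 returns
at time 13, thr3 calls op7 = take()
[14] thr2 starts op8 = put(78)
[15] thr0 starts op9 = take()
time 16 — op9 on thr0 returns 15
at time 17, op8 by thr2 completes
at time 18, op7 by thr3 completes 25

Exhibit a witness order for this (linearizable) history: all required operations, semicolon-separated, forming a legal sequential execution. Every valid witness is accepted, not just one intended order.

1. op1 put(68), leaving queue <68>
2. op2 put(50), leaving queue <68,50>
3. op3 put(15), leaving queue <68,50,15>
4. op4 take() → 68, leaving queue <50,15>
5. op5 take() → 50, leaving queue <15>
6. op6 put(25), leaving queue <15,25>
7. op8 put(78), leaving queue <15,25,78>
8. op9 take() → 15, leaving queue <25,78>
9. op7 take() → 25, leaving queue <78>

op1; op2; op3; op4; op5; op6; op8; op9; op7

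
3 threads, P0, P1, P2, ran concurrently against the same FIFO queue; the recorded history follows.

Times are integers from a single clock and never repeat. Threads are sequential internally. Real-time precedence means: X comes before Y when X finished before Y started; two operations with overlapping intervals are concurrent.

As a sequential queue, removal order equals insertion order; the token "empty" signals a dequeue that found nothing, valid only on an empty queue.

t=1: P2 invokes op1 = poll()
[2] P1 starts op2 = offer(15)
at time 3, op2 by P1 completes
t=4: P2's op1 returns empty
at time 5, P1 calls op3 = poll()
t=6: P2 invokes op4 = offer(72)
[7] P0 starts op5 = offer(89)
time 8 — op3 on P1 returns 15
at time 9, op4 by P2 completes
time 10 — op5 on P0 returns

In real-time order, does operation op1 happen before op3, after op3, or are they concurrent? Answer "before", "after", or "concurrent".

op1 spans [1,4], op3 spans [5,8]
resp(op1)=4 < inv(op3)=5

before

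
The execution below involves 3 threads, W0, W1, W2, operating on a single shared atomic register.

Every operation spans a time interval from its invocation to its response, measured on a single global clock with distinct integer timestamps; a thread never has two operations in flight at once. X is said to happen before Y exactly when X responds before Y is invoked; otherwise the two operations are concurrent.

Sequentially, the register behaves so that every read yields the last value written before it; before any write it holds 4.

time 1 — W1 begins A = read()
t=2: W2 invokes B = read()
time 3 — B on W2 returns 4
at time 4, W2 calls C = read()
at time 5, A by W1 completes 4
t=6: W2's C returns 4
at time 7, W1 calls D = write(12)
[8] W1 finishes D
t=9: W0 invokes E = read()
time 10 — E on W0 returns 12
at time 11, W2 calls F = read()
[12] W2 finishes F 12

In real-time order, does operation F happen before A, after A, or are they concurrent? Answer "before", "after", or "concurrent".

after

F spans [11,12], A spans [1,5]
resp(A)=5 < inv(F)=11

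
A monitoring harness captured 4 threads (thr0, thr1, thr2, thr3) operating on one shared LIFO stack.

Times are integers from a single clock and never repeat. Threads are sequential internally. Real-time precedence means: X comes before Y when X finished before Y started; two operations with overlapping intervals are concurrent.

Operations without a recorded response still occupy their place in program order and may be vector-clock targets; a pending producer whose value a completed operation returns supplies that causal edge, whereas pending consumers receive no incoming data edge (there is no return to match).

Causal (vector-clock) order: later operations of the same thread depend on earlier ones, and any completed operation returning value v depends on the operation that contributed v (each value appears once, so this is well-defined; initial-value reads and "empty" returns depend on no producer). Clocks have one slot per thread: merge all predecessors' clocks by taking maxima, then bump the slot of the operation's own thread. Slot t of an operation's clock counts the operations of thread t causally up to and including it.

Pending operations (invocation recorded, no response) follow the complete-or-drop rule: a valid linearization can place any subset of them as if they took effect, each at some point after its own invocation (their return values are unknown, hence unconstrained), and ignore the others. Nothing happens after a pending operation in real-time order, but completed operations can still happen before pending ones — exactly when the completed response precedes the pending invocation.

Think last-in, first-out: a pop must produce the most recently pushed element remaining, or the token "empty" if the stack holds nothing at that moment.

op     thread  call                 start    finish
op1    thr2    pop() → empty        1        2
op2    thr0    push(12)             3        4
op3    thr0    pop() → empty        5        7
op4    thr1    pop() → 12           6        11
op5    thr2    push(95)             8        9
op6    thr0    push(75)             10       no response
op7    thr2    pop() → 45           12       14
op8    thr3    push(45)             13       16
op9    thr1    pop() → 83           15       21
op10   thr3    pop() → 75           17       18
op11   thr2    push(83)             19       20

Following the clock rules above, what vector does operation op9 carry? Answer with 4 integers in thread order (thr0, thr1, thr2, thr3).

no predecessors for op8 (invoked 13): thr3 increments from zero → (0, 0, 0, 1)
no predecessors for op1 (invoked 1): thr2 increments from zero → (0, 0, 1, 0)
no predecessors for op2 (invoked 3): thr0 increments from zero → (1, 0, 0, 0)
invoked at 8, op5 merges VC(op1)=(0, 0, 1, 0) and bumps thr2's slot → (0, 0, 2, 0)
invoked at 6, op4 merges VC(op2)=(1, 0, 0, 0) and bumps thr1's slot → (1, 1, 0, 0)
invoked at 5, op3 merges VC(op2)=(1, 0, 0, 0) and bumps thr0's slot → (2, 0, 0, 0)
invoked at 10, op6 merges VC(op3)=(2, 0, 0, 0) and bumps thr0's slot → (3, 0, 0, 0)
invoked at 12, op7 merges VC(op5)=(0, 0, 2, 0), VC(op8)=(0, 0, 0, 1) and bumps thr2's slot → (0, 0, 3, 1)
invoked at 19, op11 merges VC(op7)=(0, 0, 3, 1) and bumps thr2's slot → (0, 0, 4, 1)
invoked at 17, op10 merges VC(op6)=(3, 0, 0, 0), VC(op8)=(0, 0, 0, 1) and bumps thr3's slot → (3, 0, 0, 2)
invoked at 15, op9 merges VC(op4)=(1, 1, 0, 0), VC(op11)=(0, 0, 4, 1) and bumps thr1's slot → (1, 2, 4, 1)
target: VC(op9) = (1, 2, 4, 1)

(1, 2, 4, 1)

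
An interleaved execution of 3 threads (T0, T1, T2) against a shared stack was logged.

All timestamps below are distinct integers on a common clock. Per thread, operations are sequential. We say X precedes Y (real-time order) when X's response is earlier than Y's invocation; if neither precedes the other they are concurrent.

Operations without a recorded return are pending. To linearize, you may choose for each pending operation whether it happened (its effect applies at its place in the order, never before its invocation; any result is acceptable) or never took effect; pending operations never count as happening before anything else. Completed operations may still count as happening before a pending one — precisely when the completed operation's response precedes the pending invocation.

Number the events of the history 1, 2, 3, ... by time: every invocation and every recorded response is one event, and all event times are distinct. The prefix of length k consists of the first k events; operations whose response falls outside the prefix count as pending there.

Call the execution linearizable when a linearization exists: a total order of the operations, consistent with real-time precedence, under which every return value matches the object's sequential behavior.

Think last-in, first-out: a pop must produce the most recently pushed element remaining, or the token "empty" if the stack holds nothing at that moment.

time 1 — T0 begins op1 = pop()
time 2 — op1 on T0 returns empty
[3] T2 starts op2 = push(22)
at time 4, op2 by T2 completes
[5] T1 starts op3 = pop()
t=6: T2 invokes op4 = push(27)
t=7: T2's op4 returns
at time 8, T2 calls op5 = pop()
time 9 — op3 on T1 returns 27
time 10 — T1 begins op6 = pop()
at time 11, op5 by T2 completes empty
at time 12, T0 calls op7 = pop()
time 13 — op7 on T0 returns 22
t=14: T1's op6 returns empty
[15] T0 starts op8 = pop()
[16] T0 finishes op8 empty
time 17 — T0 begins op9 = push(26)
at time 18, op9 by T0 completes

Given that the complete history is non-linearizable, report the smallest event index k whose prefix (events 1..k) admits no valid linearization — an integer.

events 1..12 are linearizable; a witness order is op1, op2, op4, op3, op6, op5:
1. op1 pop() → empty, leaving stack <>
2. op2 push(22), leaving stack <22>
3. op4 push(27), leaving stack <22,27>
4. op3 pop() → 27, leaving stack <22>
5. op6 pop() (pending, included), leaving stack <>
6. op5 pop() → empty, leaving stack <>
once event 13 joins (op7's response, time 13), exhaustive search finds no witness
every completion of the 1 pending operation (op6) was checked; none linearizes
one such order, op1, op2, op3, op4, op5, op7 (pending dropped), breaks at step 3 where op3 pop() → 27 is illegal
one such order, op1, op2, op4, op3, op5, op7 (pending dropped), breaks at step 5 where op5 pop() → empty is illegal

13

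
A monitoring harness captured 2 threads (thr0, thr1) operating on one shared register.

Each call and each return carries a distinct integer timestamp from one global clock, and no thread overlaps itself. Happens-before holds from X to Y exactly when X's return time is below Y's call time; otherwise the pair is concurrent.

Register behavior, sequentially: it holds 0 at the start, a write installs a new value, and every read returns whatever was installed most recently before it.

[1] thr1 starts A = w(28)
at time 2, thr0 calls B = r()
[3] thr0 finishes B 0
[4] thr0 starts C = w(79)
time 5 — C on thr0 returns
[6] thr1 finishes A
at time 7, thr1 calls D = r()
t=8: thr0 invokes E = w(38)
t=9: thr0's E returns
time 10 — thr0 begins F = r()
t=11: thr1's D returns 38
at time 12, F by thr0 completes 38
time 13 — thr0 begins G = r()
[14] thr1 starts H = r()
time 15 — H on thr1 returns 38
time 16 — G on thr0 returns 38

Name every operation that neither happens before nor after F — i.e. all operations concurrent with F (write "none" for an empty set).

D

F runs from 10 to 12; window-overlapping ops are concurrent
A [1,6]: before
B [2,3]: before
C [4,5]: before
D [7,11]: concurrent
E [8,9]: before
G [13,16]: after
H [14,15]: after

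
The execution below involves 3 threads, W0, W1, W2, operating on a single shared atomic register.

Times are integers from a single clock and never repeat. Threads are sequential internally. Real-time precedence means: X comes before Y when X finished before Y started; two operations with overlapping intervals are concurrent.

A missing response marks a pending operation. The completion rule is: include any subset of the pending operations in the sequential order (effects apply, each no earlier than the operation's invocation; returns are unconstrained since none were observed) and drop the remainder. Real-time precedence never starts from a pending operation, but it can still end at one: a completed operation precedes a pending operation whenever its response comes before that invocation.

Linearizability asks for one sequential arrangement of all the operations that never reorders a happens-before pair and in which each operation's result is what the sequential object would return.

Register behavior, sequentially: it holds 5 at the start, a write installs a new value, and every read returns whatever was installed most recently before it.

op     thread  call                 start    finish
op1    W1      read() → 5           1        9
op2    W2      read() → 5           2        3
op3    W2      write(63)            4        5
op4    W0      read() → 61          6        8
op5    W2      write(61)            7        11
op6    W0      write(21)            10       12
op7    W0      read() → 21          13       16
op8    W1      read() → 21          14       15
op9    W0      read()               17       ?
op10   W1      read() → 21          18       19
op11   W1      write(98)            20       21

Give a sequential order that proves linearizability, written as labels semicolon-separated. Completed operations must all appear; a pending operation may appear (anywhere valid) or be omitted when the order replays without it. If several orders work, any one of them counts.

after step 1 (op1 read() → 5): value 5
after step 2 (op2 read() → 5): value 5
after step 3 (op3 write(63)): value 63
after step 4 (op5 write(61)): value 61
after step 5 (op4 read() → 61): value 61
after step 6 (op6 write(21)): value 21
after step 7 (op7 read() → 21): value 21
after step 8 (op8 read() → 21): value 21
after step 9 (op9 read() (pending, included)): value 21
after step 10 (op10 read() → 21): value 21
after step 11 (op11 write(98)): value 98

op1; op2; op3; op5; op4; op6; op7; op8; op9; op10; op11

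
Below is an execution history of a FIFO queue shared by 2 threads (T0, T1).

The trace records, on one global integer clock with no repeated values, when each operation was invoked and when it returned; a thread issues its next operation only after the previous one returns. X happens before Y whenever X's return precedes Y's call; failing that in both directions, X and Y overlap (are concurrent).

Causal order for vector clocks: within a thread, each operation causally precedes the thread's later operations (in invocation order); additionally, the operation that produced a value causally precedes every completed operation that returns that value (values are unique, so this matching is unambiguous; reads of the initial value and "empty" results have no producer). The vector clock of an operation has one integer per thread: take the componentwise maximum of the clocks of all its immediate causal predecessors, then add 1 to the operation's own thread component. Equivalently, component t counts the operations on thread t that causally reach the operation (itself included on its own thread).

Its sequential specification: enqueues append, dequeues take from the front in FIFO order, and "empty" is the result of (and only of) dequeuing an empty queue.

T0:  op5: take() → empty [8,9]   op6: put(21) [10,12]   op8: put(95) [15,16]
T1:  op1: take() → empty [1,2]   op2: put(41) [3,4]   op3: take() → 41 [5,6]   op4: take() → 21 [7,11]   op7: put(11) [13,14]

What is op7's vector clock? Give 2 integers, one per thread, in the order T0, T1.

(2, 5)

invoked at 1, op1 has no predecessors; its own T1 bump gives (0, 1)
invoked at 8, op5 has no predecessors; its own T0 bump gives (1, 0)
invoked at 3, op2 merges VC(op1)=(0, 1) and bumps T1's slot → (0, 2)
invoked at 10, op6 merges VC(op5)=(1, 0) and bumps T0's slot → (2, 0)
invoked at 5, op3 merges VC(op2)=(0, 2) and bumps T1's slot → (0, 3)
invoked at 15, op8 merges VC(op6)=(2, 0) and bumps T0's slot → (3, 0)
invoked at 7, op4 merges VC(op3)=(0, 3), VC(op6)=(2, 0) and bumps T1's slot → (2, 4)
invoked at 13, op7 merges VC(op4)=(2, 4) and bumps T1's slot → (2, 5)
target: VC(op7) = (2, 5)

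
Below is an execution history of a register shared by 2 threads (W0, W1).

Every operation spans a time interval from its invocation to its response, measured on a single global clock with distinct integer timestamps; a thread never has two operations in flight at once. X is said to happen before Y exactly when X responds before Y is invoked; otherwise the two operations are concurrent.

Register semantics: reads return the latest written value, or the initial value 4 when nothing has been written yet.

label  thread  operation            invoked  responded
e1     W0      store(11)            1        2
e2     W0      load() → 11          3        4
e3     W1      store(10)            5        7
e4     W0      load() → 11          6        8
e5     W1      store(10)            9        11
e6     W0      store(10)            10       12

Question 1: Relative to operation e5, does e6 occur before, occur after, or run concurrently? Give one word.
concurrent

e6 spans [10,12], e5 spans [9,11]
the intervals overlap in both directions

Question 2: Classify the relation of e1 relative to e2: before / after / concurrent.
before

e1 spans [1,2], e2 spans [3,4]
resp(e1)=2 < inv(e2)=3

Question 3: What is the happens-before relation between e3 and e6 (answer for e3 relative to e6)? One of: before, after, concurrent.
before

e3 spans [5,7], e6 spans [10,12]
resp(e3)=7 < inv(e6)=10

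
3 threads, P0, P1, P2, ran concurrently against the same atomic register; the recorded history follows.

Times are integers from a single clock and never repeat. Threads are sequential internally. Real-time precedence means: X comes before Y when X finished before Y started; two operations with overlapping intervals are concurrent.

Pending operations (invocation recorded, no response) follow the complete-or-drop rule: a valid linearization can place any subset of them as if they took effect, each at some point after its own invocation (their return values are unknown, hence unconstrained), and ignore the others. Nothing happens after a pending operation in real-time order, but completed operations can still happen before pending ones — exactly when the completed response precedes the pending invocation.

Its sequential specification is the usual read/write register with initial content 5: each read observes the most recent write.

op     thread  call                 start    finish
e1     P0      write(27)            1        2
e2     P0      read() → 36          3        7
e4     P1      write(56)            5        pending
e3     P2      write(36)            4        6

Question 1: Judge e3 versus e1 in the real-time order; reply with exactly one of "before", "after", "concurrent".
e3 spans [4,6], e1 spans [1,2]
resp(e1)=2 < inv(e3)=4

after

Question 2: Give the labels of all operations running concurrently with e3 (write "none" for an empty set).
concurrent with e3 ([4,6]): every op whose interval crosses 4..6
e1 [1,2]: before
e2 [3,7]: concurrent
e4 [5,…): concurrent

e2, e4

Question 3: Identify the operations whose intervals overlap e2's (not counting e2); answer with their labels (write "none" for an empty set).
overlap test against e2 [3,7]: concurrent iff the interval meets 3..7
e1 [1,2]: before
e3 [4,6]: concurrent
e4 [5,…): concurrent

e3, e4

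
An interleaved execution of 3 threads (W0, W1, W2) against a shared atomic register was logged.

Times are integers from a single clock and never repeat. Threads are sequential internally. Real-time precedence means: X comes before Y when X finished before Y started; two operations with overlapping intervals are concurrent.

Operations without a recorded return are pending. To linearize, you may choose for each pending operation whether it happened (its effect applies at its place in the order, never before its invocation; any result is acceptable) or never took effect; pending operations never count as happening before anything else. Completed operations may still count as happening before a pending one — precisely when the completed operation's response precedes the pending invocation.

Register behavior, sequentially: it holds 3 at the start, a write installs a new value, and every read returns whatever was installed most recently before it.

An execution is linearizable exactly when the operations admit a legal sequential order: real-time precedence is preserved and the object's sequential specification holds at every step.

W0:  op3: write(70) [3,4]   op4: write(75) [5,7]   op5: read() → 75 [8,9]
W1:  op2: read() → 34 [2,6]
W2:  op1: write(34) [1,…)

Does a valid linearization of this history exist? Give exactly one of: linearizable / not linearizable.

linearizable

one valid linearization: op1, op2, op3, op4, op5
step 1: op1 write(34) (pending, included) — value 34
step 2: op2 read() → 34 — value 34
step 3: op3 write(70) — value 70
step 4: op4 write(75) — value 75
step 5: op5 read() → 75 — value 75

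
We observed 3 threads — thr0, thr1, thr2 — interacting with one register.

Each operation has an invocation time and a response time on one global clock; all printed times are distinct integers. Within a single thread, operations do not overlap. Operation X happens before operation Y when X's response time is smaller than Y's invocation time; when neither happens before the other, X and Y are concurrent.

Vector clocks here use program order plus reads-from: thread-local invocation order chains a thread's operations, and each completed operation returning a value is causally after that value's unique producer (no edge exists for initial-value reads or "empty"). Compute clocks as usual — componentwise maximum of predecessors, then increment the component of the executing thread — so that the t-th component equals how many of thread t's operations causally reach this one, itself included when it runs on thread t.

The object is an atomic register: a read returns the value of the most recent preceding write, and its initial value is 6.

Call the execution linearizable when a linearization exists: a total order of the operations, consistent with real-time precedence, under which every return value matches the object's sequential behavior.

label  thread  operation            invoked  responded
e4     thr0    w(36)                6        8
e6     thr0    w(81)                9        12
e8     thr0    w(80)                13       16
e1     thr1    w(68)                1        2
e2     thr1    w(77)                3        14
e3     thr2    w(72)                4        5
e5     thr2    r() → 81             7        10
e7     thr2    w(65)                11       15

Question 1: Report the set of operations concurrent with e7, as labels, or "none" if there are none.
e2, e6, e8

e7 runs from 11 to 15; window-overlapping ops are concurrent
e1 [1,2]: before
e2 [3,14]: concurrent
e3 [4,5]: before
e4 [6,8]: before
e5 [7,10]: before
e6 [9,12]: concurrent
e8 [13,16]: concurrent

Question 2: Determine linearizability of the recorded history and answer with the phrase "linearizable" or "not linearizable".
linearizable

witness order: e1, e2, e3, e4, e6, e5, e7, e8
step 1: e1 w(68) — value 68
step 2: e2 w(77) — value 77
step 3: e3 w(72) — value 72
step 4: e4 w(36) — value 36
step 5: e6 w(81) — value 81
step 6: e5 r() → 81 — value 81
step 7: e7 w(65) — value 65
step 8: e8 w(80) — value 80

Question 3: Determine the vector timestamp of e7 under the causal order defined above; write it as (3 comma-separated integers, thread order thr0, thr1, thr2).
(2, 0, 3)

root op e3, invoked 4: fresh clock plus thr2's own tick → (0, 0, 1)
root op e1, invoked 1: fresh clock plus thr1's own tick → (0, 1, 0)
root op e4, invoked 6: fresh clock plus thr0's own tick → (1, 0, 0)
merge at e2 (invoked 3): VC(e1)=(0, 1, 0), own-thread bump on thr1 → (0, 2, 0)
merge at e6 (invoked 9): VC(e4)=(1, 0, 0), own-thread bump on thr0 → (2, 0, 0)
merge at e8 (invoked 13): VC(e6)=(2, 0, 0), own-thread bump on thr0 → (3, 0, 0)
merge at e5 (invoked 7): VC(e3)=(0, 0, 1), VC(e6)=(2, 0, 0), own-thread bump on thr2 → (2, 0, 2)
merge at e7 (invoked 11): VC(e5)=(2, 0, 2), own-thread bump on thr2 → (2, 0, 3)
target: VC(e7) = (2, 0, 3)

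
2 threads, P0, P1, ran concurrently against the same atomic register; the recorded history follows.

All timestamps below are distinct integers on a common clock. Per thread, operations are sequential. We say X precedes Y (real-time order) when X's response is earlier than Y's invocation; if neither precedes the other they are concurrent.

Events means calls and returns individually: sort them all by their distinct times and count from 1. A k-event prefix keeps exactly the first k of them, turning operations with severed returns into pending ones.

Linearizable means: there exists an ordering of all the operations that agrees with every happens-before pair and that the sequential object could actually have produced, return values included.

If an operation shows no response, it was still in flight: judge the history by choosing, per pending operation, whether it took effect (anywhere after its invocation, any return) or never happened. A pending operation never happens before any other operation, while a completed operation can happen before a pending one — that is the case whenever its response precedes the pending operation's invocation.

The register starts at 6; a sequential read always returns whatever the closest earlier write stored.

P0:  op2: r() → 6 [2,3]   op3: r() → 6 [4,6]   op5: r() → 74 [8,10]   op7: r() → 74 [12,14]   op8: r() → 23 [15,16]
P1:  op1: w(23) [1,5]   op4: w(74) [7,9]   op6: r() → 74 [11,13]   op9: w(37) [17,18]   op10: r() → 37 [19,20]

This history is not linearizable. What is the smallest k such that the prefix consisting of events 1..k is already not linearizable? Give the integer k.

16

events 1..15 are still linearizable — one witness is op2, op3, op1, op4, op5, op6, op7:
step 1: op2 r() → 6 — value 6
step 2: op3 r() → 6 — value 6
step 3: op1 w(23) — value 23
step 4: op4 w(74) — value 74
step 5: op5 r() → 74 — value 74
step 6: op6 r() → 74 — value 74
step 7: op7 r() → 74 — value 74
with event 16 included (op8 responding at time 16), all real-time-consistent orders fail
one such order, op1, op2, op3, op4, op5, op6, op7, op8, breaks at step 2 where op2 r() → 6 is illegal
one such order, op1, op2, op3, op4, op5, op7, op6, op8, breaks at step 2 where op2 r() → 6 is illegal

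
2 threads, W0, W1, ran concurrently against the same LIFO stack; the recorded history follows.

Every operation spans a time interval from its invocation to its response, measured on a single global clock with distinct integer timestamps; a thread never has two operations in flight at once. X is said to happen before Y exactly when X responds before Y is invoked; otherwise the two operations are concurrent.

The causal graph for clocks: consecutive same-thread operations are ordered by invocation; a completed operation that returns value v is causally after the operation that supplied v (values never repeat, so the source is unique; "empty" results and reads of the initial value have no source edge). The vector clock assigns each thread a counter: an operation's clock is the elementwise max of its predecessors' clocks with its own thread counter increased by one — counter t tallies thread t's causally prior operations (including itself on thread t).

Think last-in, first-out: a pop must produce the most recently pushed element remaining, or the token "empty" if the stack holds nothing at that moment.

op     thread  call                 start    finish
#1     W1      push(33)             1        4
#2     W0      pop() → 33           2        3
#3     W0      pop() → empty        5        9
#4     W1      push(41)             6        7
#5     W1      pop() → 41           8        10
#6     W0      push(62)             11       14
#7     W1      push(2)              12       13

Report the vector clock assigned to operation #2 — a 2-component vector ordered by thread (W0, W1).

(1, 1)

root op #1, invoked 1: fresh clock plus W1's own tick → (0, 1)
#4 (invocation 6): componentwise max over VC(#1)=(0, 1), +1 at W1, giving (0, 2)
#2 (invocation 2): componentwise max over VC(#1)=(0, 1), +1 at W0, giving (1, 1)
#5 (invocation 8): componentwise max over VC(#4)=(0, 2), +1 at W1, giving (0, 3)
#3 (invocation 5): componentwise max over VC(#2)=(1, 1), +1 at W0, giving (2, 1)
#7 (invocation 12): componentwise max over VC(#5)=(0, 3), +1 at W1, giving (0, 4)
#6 (invocation 11): componentwise max over VC(#3)=(2, 1), +1 at W0, giving (3, 1)
target: VC(#2) = (1, 1)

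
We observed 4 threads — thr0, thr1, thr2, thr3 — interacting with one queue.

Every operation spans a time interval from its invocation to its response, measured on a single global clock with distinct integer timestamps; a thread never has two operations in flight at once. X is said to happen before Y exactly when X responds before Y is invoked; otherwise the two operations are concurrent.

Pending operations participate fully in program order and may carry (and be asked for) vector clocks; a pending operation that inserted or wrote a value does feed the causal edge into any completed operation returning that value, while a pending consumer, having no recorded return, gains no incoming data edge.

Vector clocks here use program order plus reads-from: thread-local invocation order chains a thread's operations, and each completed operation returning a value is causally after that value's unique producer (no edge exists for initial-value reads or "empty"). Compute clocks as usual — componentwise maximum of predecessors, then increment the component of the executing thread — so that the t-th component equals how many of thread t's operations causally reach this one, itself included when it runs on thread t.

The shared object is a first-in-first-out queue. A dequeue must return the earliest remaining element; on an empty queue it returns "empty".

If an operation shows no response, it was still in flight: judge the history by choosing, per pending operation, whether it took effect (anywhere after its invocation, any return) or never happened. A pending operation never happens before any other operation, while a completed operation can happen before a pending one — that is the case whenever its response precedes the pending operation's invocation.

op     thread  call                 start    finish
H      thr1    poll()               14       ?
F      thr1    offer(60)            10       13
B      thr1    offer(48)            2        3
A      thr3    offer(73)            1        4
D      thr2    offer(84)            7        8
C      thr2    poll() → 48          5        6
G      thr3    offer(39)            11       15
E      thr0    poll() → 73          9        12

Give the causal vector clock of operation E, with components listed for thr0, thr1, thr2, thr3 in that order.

(1, 0, 0, 1)

invoked at 1, A has no predecessors; its own thr3 bump gives (0, 0, 0, 1)
invoked at 2, B has no predecessors; its own thr1 bump gives (0, 1, 0, 0)
G (invocation 11): componentwise max over VC(A)=(0, 0, 0, 1), +1 at thr3, giving (0, 0, 0, 2)
C (invocation 5): componentwise max over VC(B)=(0, 1, 0, 0), +1 at thr2, giving (0, 1, 1, 0)
F (invocation 10): componentwise max over VC(B)=(0, 1, 0, 0), +1 at thr1, giving (0, 2, 0, 0)
E (invocation 9): componentwise max over VC(A)=(0, 0, 0, 1), +1 at thr0, giving (1, 0, 0, 1)
D (invocation 7): componentwise max over VC(C)=(0, 1, 1, 0), +1 at thr2, giving (0, 1, 2, 0)
H (invocation 14): componentwise max over VC(F)=(0, 2, 0, 0), +1 at thr1, giving (0, 3, 0, 0)
target: VC(E) = (1, 0, 0, 1)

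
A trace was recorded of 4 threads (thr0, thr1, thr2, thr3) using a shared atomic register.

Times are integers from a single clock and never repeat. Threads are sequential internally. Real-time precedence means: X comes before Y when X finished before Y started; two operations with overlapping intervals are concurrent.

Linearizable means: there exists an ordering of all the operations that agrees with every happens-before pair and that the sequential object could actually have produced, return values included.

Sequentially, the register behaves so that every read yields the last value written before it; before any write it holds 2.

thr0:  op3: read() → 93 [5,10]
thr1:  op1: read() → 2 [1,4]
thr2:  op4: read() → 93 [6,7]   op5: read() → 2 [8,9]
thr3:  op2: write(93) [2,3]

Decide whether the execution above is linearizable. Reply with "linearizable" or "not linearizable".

already the first 9 events (up to op5's response at time 9) admit no linearization; the first 8 still do
no legal order exists: 2 real-time-consistent candidates over 4 completed atomic register operations, all rejected
including or dropping the 1 pending operation (op3) in any combination fails
take op1, op2, op4, op5 (pending dropped): step 4 already fails, because op5 read() → 2 cannot occur there
take op2, op1, op4, op5 (pending dropped): step 2 already fails, because op1 read() → 2 cannot occur there

not linearizable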